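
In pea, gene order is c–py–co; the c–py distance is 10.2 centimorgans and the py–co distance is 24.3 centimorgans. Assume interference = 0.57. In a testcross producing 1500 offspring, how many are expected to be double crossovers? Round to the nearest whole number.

16

Map distances give recombination frequencies of 0.102 and 0.243 for the two intervals.
With interference 0.57 (so coincidence = 0.43), expected double-crossover frequency = 0.102 × 0.243 × 0.43 = 0.01066.
Expected number = 0.01066 × 1500 = 15.99 ≈ 16.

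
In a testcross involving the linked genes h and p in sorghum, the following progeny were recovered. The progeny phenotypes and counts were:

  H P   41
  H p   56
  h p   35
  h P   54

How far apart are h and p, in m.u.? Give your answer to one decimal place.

The two most frequent classes, H p (56) and h P (54), are the parental types, so the F1 was H p / h P.
The recombinant classes are H P and h p: 41 + 35 = 76.
Recombination frequency = 76/186 = 0.4086 ≈ 40.9%, i.e. 40.9 m.u.

40.9 m.u.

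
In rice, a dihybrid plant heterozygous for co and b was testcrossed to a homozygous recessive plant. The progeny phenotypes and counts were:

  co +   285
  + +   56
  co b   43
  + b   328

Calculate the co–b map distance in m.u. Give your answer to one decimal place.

The two most frequent classes, + b (328) and co + (285), are the parental types, so the F1 was + b / co +.
The recombinant classes are + + and co b: 56 + 43 = 99.
Recombination frequency = 99/712 = 0.1390 ≈ 13.9%, i.e. 13.9 m.u.

13.9 m.u.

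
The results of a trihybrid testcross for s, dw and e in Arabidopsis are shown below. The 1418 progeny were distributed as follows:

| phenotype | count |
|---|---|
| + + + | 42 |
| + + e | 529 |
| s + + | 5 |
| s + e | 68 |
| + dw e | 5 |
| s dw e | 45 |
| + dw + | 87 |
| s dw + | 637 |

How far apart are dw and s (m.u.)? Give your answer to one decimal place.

11.6 m.u.

The two most frequent reciprocal classes, + + e and s dw +, are the parental types, so the F1 was + + e / s dw +.
The two rarest classes, + dw e and s + +, are the double crossovers. Comparing them with the parentals, only the dw allele has switched, so dw is the middle locus and the order is s – dw – e.
Crossovers in the s–dw interval produce the single-crossover classes s + e and + dw + (68 + 87 = 155) plus the double crossovers (10).
RF(s–dw) = (155 + 10) / 1418 = 165/1418 = 0.1164 → 11.6 m.u.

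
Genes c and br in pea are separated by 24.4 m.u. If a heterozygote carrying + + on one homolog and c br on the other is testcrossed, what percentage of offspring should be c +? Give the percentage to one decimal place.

12.2%

A map distance of 24.4 m.u. corresponds to a recombination frequency of 0.244.
The F1 is + + / c br, so c + is a recombinant gamete class with expected frequency r/2 = 0.244/2 = 0.1220.
That is 0.1220 = 12.2% of the progeny.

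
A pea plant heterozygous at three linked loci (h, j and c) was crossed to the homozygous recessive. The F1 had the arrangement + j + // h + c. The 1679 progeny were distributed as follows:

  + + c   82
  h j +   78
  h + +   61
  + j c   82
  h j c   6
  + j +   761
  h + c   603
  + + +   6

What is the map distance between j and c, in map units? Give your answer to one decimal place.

The two rarest classes, + + + and h j c, are the double crossovers. Comparing them with the parentals, only the j allele has switched, so j is the middle locus and the order is h – j – c.
Crossovers in the j–c interval produce the single-crossover classes + j c and h + + (82 + 61 = 143) plus the double crossovers (12).
RF(j–c) = (143 + 12) / 1679 = 155/1679 = 0.0923 → 9.2 map units.

9.2 map units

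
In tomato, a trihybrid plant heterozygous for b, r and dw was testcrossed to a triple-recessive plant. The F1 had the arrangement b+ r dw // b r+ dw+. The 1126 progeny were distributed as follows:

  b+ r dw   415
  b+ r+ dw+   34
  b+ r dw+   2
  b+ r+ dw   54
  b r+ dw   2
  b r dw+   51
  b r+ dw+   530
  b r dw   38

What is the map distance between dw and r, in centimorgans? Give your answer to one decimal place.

9.7 centimorgans

The two rarest classes, b+ r dw+ and b r+ dw, are the double crossovers. Comparing them with the parentals, only the dw allele has switched, so dw is the middle locus and the order is r – dw – b.
Crossovers in the r–dw interval produce the single-crossover classes b+ r+ dw and b r dw+ (54 + 51 = 105) plus the double crossovers (4).
RF(r–dw) = (105 + 4) / 1126 = 109/1126 = 0.0968 → 9.7 centimorgans.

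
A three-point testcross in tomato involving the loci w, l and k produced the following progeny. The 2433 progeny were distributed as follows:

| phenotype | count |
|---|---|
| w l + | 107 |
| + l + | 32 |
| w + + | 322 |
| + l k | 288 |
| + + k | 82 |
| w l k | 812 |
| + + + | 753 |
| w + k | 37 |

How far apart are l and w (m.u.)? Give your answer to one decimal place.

The two most frequent reciprocal classes, + + + and w l k, are the parental types, so the F1 was + + + / w l k.
The two rarest classes, + l + and w + k, are the double crossovers. Comparing them with the parentals, only the l allele has switched, so l is the middle locus and the order is k – l – w.
Crossovers in the l–w interval produce the single-crossover classes w + + and + l k (322 + 288 = 610) plus the double crossovers (69).
RF(l–w) = (610 + 69) / 2433 = 679/2433 = 0.2791 → 27.9 m.u.

27.9 m.u.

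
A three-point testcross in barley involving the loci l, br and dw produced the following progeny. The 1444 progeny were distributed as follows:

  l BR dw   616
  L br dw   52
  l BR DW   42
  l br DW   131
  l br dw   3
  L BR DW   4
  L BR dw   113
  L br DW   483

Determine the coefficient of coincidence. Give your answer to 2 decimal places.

The two most frequent reciprocal classes, l BR dw and L br DW, are the parental types, so the F1 was l BR dw / L br DW.
The two rarest classes, l br dw and L BR DW, are the double crossovers. Comparing them with the parentals, only the br allele has switched, so br is the middle locus and the order is dw – br – l.
dw–br: (94 + 7)/1444 = 0.0699; br–l: (244 + 7)/1444 = 0.1738.
Expected DCO frequency = 0.0699 × 0.1738 ≈ 0.01215; observed = 7/1444 ≈ 0.00485.
Coefficient of coincidence = 0.00485/0.01215 ≈ 0.40.

0.40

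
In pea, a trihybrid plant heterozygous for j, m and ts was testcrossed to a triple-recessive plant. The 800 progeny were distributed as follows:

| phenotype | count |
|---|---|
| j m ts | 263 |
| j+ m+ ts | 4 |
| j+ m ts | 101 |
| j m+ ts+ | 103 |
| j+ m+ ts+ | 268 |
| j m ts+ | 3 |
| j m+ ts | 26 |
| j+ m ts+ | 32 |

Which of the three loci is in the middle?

ts

The two most frequent reciprocal classes, j m ts and j+ m+ ts+, are the parental types, so the F1 was j m ts / j+ m+ ts+.
The two rarest classes, j m ts+ and j+ m+ ts, are the double crossovers. Comparing them with the parentals, only the ts allele has switched, so ts is the middle locus and the order is m – ts – j.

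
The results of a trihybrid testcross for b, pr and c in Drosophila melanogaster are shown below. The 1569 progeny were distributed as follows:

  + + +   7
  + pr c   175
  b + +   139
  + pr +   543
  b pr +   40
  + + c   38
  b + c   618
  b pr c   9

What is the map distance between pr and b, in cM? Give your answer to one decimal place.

The two most frequent reciprocal classes, b + c and + pr +, are the parental types, so the F1 was b + c / + pr +.
The two rarest classes, b pr c and + + +, are the double crossovers. Comparing them with the parentals, only the pr allele has switched, so pr is the middle locus and the order is b – pr – c.
Crossovers in the b–pr interval produce the single-crossover classes + + c and b pr + (38 + 40 = 78) plus the double crossovers (16).
RF(b–pr) = (78 + 16) / 1569 = 94/1569 = 0.0599 → 6.0 cM.

6.0 cM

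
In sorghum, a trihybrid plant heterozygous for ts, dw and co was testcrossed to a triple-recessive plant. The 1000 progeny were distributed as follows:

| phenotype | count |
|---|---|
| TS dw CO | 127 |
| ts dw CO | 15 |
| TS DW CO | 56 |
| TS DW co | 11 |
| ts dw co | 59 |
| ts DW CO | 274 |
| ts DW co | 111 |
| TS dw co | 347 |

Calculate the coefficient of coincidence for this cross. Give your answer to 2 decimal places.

0.70

The two most frequent reciprocal classes, TS dw co and ts DW CO, are the parental types, so the F1 was TS dw co / ts DW CO.
The two rarest classes, TS DW co and ts dw CO, are the double crossovers. Comparing them with the parentals, only the dw allele has switched, so dw is the middle locus and the order is ts – dw – co.
ts–dw: (115 + 26)/1000 = 0.1410; dw–co: (238 + 26)/1000 = 0.2640.
Expected DCO frequency = 0.1410 × 0.2640 ≈ 0.03722; observed = 26/1000 ≈ 0.02600.
Coefficient of coincidence = 0.02600/0.03722 ≈ 0.70.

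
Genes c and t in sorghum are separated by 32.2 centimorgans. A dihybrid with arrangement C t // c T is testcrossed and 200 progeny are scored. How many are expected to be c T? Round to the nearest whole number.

68

A map distance of 32.2 centimorgans corresponds to a recombination frequency of 0.322.
The F1 is C t / c T, so c T is a parental gamete class with expected frequency (1 − r)/2 = 0.678/2 = 0.3390.
Expected number = 0.3390 × 200 = 67.80 ≈ 68.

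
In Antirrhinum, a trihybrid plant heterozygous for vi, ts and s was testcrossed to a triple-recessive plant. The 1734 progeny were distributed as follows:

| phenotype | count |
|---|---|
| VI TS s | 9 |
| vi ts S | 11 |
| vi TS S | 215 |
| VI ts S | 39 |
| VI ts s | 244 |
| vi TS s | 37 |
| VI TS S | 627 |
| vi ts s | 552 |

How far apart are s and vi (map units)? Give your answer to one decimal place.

27.6 map units

The two most frequent reciprocal classes, VI TS S and vi ts s, are the parental types, so the F1 was VI TS S / vi ts s.
The two rarest classes, VI TS s and vi ts S, are the double crossovers. Comparing them with the parentals, only the s allele has switched, so s is the middle locus and the order is vi – s – ts.
Crossovers in the vi–s interval produce the single-crossover classes vi TS S and VI ts s (215 + 244 = 459) plus the double crossovers (20).
RF(vi–s) = (459 + 20) / 1734 = 479/1734 = 0.2762 → 27.6 map units.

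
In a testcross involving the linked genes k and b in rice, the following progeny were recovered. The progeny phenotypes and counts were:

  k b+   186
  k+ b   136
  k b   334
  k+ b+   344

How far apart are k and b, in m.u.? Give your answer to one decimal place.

The two most frequent classes, k+ b+ (344) and k b (334), are the parental types, so the F1 was k+ b+ / k b.
The recombinant classes are k+ b and k b+: 136 + 186 = 322.
Recombination frequency = 322/1000 = 0.3220 ≈ 32.2%, i.e. 32.2 m.u.

32.2 m.u.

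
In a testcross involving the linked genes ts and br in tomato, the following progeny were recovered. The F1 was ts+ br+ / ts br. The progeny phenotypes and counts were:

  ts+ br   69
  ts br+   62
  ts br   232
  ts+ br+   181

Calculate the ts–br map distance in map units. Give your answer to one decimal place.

The recombinant classes are ts+ br and ts br+: 69 + 62 = 131.
Recombination frequency = 131/544 = 0.2408 ≈ 24.1%, i.e. 24.1 map units.

24.1 map units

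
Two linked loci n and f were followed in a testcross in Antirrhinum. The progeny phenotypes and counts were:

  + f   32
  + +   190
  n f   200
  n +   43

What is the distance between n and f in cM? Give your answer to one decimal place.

The two most frequent classes, + + (190) and n f (200), are the parental types, so the F1 was + + / n f.
The recombinant classes are + f and n +: 32 + 43 = 75.
Recombination frequency = 75/465 = 0.1613 ≈ 16.1%, i.e. 16.1 cM.

16.1 cM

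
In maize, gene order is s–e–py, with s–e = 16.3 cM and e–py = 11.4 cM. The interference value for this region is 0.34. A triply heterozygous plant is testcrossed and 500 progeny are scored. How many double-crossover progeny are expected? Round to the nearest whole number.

6

Map distances give recombination frequencies of 0.163 and 0.114 for the two intervals.
With interference 0.34 (so coincidence = 0.66), expected double-crossover frequency = 0.163 × 0.114 × 0.66 = 0.01226.
Expected number = 0.01226 × 500 = 6.13 ≈ 6.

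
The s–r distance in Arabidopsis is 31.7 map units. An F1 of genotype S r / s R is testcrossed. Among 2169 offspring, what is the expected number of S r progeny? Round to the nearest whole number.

A map distance of 31.7 map units corresponds to a recombination frequency of 0.317.
The F1 is S r / s R, so S r is a parental gamete class with expected frequency (1 − r)/2 = 0.683/2 = 0.3415.
Expected number = 0.3415 × 2169 = 740.71 ≈ 741.

741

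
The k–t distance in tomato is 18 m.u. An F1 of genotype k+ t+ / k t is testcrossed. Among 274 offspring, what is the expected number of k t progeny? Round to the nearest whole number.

A map distance of 18 m.u. corresponds to a recombination frequency of 0.180.
The F1 is k+ t+ / k t, so k t is a parental gamete class with expected frequency (1 − r)/2 = 0.820/2 = 0.4100.
Expected number = 0.4100 × 274 = 112.34 ≈ 112.

112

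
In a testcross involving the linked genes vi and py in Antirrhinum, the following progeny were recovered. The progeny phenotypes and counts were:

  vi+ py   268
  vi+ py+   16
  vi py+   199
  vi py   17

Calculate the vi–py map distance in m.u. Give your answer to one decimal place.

The two most frequent classes, vi+ py (268) and vi py+ (199), are the parental types, so the F1 was vi+ py / vi py+.
The recombinant classes are vi+ py+ and vi py: 16 + 17 = 33.
Recombination frequency = 33/500 = 0.0660 ≈ 6.6%, i.e. 6.6 m.u.

6.6 m.u.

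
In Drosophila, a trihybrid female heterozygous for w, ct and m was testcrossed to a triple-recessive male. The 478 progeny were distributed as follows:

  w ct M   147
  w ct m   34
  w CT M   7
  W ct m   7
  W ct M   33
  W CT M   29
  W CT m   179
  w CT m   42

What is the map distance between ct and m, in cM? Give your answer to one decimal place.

16.1 cM

The two most frequent reciprocal classes, w ct M and W CT m, are the parental types, so the F1 was w ct M / W CT m.
The two rarest classes, w CT M and W ct m, are the double crossovers. Comparing them with the parentals, only the ct allele has switched, so ct is the middle locus and the order is m – ct – w.
Crossovers in the m–ct interval produce the single-crossover classes w ct m and W CT M (34 + 29 = 63) plus the double crossovers (14).
RF(m–ct) = (63 + 14) / 478 = 77/478 = 0.1611 → 16.1 cM.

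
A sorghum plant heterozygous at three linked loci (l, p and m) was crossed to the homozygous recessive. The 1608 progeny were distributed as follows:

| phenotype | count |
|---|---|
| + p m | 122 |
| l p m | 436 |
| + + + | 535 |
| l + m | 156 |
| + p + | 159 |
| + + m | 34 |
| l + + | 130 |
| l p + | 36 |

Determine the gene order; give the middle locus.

The two most frequent reciprocal classes, l p m and + + +, are the parental types, so the F1 was l p m / + + +.
The two rarest classes, l p + and + + m, are the double crossovers. Comparing them with the parentals, only the m allele has switched, so m is the middle locus and the order is p – m – l.

m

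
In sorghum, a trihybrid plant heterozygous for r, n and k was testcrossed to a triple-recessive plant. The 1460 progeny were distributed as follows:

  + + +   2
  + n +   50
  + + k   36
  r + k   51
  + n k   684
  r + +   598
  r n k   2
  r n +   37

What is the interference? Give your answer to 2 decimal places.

0.28

The two most frequent reciprocal classes, r + + and + n k, are the parental types, so the F1 was r + + / + n k.
The two rarest classes, + + + and r n k, are the double crossovers. Comparing them with the parentals, only the r allele has switched, so r is the middle locus and the order is n – r – k.
n–r: (73 + 4)/1460 = 0.0527; r–k: (101 + 4)/1460 = 0.0719.
Expected DCO frequency = 0.0527 × 0.0719 ≈ 0.00379; observed = 4/1460 ≈ 0.00274.
Coefficient of coincidence = 0.00274/0.00379 ≈ 0.72; interference = 1 − 0.72 = 0.28.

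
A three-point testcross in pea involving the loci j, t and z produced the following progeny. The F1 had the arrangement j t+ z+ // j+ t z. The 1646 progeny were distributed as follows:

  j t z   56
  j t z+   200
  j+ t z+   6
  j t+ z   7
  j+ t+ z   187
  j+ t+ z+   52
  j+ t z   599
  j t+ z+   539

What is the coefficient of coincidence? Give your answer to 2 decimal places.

0.44

The two rarest classes, j t+ z and j+ t z+, are the double crossovers. Comparing them with the parentals, only the z allele has switched, so z is the middle locus and the order is t – z – j.
t–z: (387 + 13)/1646 = 0.2430; z–j: (108 + 13)/1646 = 0.0735.
Expected DCO frequency = 0.2430 × 0.0735 ≈ 0.01786; observed = 13/1646 ≈ 0.00790.
Coefficient of coincidence = 0.00790/0.01786 ≈ 0.44.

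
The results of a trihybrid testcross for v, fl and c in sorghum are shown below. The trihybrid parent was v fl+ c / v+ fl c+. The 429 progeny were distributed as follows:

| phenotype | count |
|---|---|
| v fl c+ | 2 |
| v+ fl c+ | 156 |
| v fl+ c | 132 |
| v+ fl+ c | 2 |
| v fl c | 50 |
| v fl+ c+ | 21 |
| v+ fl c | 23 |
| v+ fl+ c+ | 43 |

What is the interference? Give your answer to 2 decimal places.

0.63

The two rarest classes, v+ fl+ c and v fl c+, are the double crossovers. Comparing them with the parentals, only the v allele has switched, so v is the middle locus and the order is c – v – fl.
c–v: (44 + 4)/429 = 0.1119; v–fl: (93 + 4)/429 = 0.2261.
Expected DCO frequency = 0.1119 × 0.2261 ≈ 0.02530; observed = 4/429 ≈ 0.00932.
Coefficient of coincidence = 0.00932/0.02530 ≈ 0.37; interference = 1 − 0.37 = 0.63.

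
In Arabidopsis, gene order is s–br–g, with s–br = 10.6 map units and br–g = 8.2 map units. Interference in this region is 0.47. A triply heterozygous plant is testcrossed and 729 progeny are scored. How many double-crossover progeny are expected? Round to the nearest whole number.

Map distances give recombination frequencies of 0.106 and 0.082 for the two intervals.
With interference 0.47 (so coincidence = 0.53), expected double-crossover frequency = 0.106 × 0.082 × 0.53 = 0.00461.
Expected number = 0.00461 × 729 = 3.36 ≈ 3.

3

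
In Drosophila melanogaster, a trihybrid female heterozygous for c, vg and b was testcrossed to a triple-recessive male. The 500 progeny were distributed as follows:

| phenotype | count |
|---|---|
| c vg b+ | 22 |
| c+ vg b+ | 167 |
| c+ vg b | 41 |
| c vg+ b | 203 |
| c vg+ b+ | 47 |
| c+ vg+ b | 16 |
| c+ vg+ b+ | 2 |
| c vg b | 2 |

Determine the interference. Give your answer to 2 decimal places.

0.48

The two most frequent reciprocal classes, c+ vg b+ and c vg+ b, are the parental types, so the F1 was c+ vg b+ / c vg+ b.
The two rarest classes, c+ vg+ b+ and c vg b, are the double crossovers. Comparing them with the parentals, only the vg allele has switched, so vg is the middle locus and the order is c – vg – b.
c–vg: (38 + 4)/500 = 0.0840; vg–b: (88 + 4)/500 = 0.1840.
Expected DCO frequency = 0.0840 × 0.1840 ≈ 0.01546; observed = 4/500 ≈ 0.00800.
Coefficient of coincidence = 0.00800/0.01546 ≈ 0.52; interference = 1 − 0.52 = 0.48.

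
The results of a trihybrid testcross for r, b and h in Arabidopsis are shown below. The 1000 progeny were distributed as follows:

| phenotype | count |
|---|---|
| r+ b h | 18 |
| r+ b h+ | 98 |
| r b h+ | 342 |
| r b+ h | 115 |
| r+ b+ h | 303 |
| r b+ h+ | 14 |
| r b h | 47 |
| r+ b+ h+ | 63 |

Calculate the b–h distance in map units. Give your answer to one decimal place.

14.2 map units

The two most frequent reciprocal classes, r+ b+ h and r b h+, are the parental types, so the F1 was r+ b+ h / r b h+.
The two rarest classes, r+ b h and r b+ h+, are the double crossovers. Comparing them with the parentals, only the b allele has switched, so b is the middle locus and the order is h – b – r.
Crossovers in the h–b interval produce the single-crossover classes r+ b+ h+ and r b h (63 + 47 = 110) plus the double crossovers (32).
RF(h–b) = (110 + 32) / 1000 = 142/1000 = 0.1420 → 14.2 map units.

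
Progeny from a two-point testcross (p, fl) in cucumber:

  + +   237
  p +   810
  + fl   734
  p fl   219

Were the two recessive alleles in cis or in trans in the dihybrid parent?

The two most frequent classes are + fl (734) and p + (810); these are the parental (non-recombinant) types.
So the F1 carried + fl on one chromosome and p + on the other — the recessive alleles are on opposite chromosomes (trans / repulsion).

trans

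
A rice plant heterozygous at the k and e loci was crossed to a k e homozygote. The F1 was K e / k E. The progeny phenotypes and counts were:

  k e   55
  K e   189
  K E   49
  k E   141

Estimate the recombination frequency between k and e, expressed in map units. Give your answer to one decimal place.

The recombinant classes are K E and k e: 49 + 55 = 104.
Recombination frequency = 104/434 = 0.2396 ≈ 24.0%, i.e. 24.0 map units.

24.0 map units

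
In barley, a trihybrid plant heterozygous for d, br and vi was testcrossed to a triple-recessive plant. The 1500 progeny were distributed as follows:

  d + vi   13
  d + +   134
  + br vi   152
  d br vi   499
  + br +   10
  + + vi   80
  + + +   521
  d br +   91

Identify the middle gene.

The two most frequent reciprocal classes, d br vi and + + +, are the parental types, so the F1 was d br vi / + + +.
The two rarest classes, d + vi and + br +, are the double crossovers. Comparing them with the parentals, only the br allele has switched, so br is the middle locus and the order is vi – br – d.

br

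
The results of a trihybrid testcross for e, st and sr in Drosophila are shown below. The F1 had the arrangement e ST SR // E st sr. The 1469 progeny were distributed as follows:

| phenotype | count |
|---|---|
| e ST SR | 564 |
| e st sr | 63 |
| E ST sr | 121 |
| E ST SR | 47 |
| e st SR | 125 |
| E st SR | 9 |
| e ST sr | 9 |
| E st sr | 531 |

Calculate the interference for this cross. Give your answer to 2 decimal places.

0.22

The two rarest classes, e ST sr and E st SR, are the double crossovers. Comparing them with the parentals, only the sr allele has switched, so sr is the middle locus and the order is st – sr – e.
st–sr: (246 + 18)/1469 = 0.1797; sr–e: (110 + 18)/1469 = 0.0871.
Expected DCO frequency = 0.1797 × 0.0871 ≈ 0.01565; observed = 18/1469 ≈ 0.01225.
Coefficient of coincidence = 0.01225/0.01565 ≈ 0.78; interference = 1 − 0.78 = 0.22.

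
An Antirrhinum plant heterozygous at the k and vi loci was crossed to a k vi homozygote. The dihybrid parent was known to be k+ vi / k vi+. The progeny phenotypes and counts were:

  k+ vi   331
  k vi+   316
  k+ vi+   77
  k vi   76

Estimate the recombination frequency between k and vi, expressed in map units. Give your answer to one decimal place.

The recombinant classes are k+ vi+ and k vi: 77 + 76 = 153.
Recombination frequency = 153/800 = 0.1913 ≈ 19.1%, i.e. 19.1 map units.

19.1 map units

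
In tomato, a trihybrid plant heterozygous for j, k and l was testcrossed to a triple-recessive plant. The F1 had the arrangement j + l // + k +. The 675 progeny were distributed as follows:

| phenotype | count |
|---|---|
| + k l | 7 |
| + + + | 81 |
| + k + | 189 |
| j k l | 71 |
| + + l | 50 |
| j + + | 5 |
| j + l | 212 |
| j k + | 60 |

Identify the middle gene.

l

The two rarest classes, j + + and + k l, are the double crossovers. Comparing them with the parentals, only the l allele has switched, so l is the middle locus and the order is k – l – j.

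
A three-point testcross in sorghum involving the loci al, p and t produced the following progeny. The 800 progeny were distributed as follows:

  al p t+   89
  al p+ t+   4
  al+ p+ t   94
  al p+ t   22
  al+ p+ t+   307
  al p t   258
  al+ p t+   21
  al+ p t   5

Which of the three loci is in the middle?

The two most frequent reciprocal classes, al+ p+ t+ and al p t, are the parental types, so the F1 was al+ p+ t+ / al p t.
The two rarest classes, al p+ t+ and al+ p t, are the double crossovers. Comparing them with the parentals, only the al allele has switched, so al is the middle locus and the order is p – al – t.

al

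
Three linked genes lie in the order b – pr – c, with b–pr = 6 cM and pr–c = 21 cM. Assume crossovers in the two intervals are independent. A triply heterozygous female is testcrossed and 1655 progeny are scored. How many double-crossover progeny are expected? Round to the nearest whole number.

Map distances give recombination frequencies of 0.060 and 0.210 for the two intervals.
With no interference, expected double-crossover frequency = 0.060 × 0.210 = 0.01260.
Expected number = 0.01260 × 1655 = 20.85 ≈ 21.

21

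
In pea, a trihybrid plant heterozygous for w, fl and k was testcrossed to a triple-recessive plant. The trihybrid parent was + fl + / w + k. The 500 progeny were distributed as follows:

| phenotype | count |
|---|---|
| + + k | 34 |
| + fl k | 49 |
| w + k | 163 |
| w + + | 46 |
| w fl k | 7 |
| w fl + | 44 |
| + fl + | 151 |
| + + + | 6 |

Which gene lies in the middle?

The two rarest classes, + + + and w fl k, are the double crossovers. Comparing them with the parentals, only the fl allele has switched, so fl is the middle locus and the order is k – fl – w.

fl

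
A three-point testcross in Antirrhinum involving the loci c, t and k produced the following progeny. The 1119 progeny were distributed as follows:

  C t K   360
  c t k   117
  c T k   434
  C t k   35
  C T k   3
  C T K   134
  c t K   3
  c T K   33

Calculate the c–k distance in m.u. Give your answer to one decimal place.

6.6 m.u.

The two most frequent reciprocal classes, c T k and C t K, are the parental types, so the F1 was c T k / C t K.
The two rarest classes, C T k and c t K, are the double crossovers. Comparing them with the parentals, only the c allele has switched, so c is the middle locus and the order is k – c – t.
Crossovers in the k–c interval produce the single-crossover classes c T K and C t k (33 + 35 = 68) plus the double crossovers (6).
RF(k–c) = (68 + 6) / 1119 = 74/1119 = 0.0661 → 6.6 m.u.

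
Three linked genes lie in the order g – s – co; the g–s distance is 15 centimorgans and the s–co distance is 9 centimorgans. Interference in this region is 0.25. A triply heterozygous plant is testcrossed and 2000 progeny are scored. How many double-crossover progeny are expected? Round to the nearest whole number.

20

Map distances give recombination frequencies of 0.150 and 0.090 for the two intervals.
With interference 0.25 (so coincidence = 0.75), expected double-crossover frequency = 0.150 × 0.090 × 0.75 = 0.01013.
Expected number = 0.01013 × 2000 = 20.25 ≈ 20.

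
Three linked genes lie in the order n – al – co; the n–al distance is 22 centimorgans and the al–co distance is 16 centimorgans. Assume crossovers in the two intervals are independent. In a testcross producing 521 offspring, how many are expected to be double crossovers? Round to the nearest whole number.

Map distances give recombination frequencies of 0.220 and 0.160 for the two intervals.
With no interference, expected double-crossover frequency = 0.220 × 0.160 = 0.03520.
Expected number = 0.03520 × 521 = 18.34 ≈ 18.

18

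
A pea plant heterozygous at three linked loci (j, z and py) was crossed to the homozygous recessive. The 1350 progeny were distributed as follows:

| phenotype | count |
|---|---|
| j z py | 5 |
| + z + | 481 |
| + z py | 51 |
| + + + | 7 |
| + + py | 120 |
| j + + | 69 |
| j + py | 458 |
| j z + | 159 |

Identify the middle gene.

z

The two most frequent reciprocal classes, j + py and + z +, are the parental types, so the F1 was j + py / + z +.
The two rarest classes, j z py and + + +, are the double crossovers. Comparing them with the parentals, only the z allele has switched, so z is the middle locus and the order is py – z – j.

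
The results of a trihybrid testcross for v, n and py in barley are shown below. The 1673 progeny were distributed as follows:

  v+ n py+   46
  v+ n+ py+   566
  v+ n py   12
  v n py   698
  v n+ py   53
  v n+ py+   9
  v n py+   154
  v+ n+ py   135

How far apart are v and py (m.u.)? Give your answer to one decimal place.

18.5 m.u.

The two most frequent reciprocal classes, v+ n+ py+ and v n py, are the parental types, so the F1 was v+ n+ py+ / v n py.
The two rarest classes, v n+ py+ and v+ n py, are the double crossovers. Comparing them with the parentals, only the v allele has switched, so v is the middle locus and the order is n – v – py.
Crossovers in the v–py interval produce the single-crossover classes v+ n+ py and v n py+ (135 + 154 = 289) plus the double crossovers (21).
RF(v–py) = (289 + 21) / 1673 = 310/1673 = 0.1853 → 18.5 m.u.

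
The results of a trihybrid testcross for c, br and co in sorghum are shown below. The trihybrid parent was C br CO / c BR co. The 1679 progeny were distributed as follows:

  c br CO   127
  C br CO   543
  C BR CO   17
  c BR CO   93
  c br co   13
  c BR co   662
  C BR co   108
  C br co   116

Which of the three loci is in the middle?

br

The two rarest classes, C BR CO and c br co, are the double crossovers. Comparing them with the parentals, only the br allele has switched, so br is the middle locus and the order is co – br – c.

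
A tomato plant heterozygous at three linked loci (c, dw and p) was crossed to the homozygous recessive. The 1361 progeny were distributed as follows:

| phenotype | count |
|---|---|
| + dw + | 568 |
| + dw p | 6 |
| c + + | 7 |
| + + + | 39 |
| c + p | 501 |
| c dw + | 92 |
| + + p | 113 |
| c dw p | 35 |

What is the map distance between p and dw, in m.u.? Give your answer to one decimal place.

The two most frequent reciprocal classes, + dw + and c + p, are the parental types, so the F1 was + dw + / c + p.
The two rarest classes, + dw p and c + +, are the double crossovers. Comparing them with the parentals, only the p allele has switched, so p is the middle locus and the order is dw – p – c.
Crossovers in the dw–p interval produce the single-crossover classes + + + and c dw p (39 + 35 = 74) plus the double crossovers (13).
RF(dw–p) = (74 + 13) / 1361 = 87/1361 = 0.0639 → 6.4 m.u.

6.4 m.u.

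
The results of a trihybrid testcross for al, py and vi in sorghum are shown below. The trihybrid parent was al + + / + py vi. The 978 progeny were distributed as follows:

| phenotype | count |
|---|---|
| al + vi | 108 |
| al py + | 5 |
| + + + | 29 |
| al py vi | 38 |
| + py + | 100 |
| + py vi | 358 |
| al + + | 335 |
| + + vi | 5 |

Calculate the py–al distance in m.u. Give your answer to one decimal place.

7.9 m.u.

The two rarest classes, al py + and + + vi, are the double crossovers. Comparing them with the parentals, only the py allele has switched, so py is the middle locus and the order is vi – py – al.
Crossovers in the py–al interval produce the single-crossover classes + + + and al py vi (29 + 38 = 67) plus the double crossovers (10).
RF(py–al) = (67 + 10) / 978 = 77/978 = 0.0787 → 7.9 m.u.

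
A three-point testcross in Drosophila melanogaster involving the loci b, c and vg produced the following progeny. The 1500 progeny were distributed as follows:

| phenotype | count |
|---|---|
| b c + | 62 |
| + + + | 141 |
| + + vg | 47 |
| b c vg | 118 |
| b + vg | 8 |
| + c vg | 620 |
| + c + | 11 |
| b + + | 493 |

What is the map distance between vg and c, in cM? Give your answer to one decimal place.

8.5 cM

The two most frequent reciprocal classes, + c vg and b + +, are the parental types, so the F1 was + c vg / b + +.
The two rarest classes, + c + and b + vg, are the double crossovers. Comparing them with the parentals, only the vg allele has switched, so vg is the middle locus and the order is c – vg – b.
Crossovers in the c–vg interval produce the single-crossover classes + + vg and b c + (47 + 62 = 109) plus the double crossovers (19).
RF(c–vg) = (109 + 19) / 1500 = 128/1500 = 0.0853 → 8.5 cM.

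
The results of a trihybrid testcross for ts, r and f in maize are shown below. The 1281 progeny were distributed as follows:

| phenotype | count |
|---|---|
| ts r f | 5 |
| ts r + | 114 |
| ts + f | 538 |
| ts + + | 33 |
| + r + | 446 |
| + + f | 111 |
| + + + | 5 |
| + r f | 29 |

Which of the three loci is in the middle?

r

The two most frequent reciprocal classes, + r + and ts + f, are the parental types, so the F1 was + r + / ts + f.
The two rarest classes, + + + and ts r f, are the double crossovers. Comparing them with the parentals, only the r allele has switched, so r is the middle locus and the order is f – r – ts.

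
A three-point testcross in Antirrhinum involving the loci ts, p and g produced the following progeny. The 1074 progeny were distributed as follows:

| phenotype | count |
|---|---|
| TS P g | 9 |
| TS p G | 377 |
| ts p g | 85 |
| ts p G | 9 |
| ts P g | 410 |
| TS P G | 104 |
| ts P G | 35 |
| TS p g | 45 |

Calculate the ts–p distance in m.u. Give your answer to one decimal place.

The two most frequent reciprocal classes, TS p G and ts P g, are the parental types, so the F1 was TS p G / ts P g.
The two rarest classes, ts p G and TS P g, are the double crossovers. Comparing them with the parentals, only the ts allele has switched, so ts is the middle locus and the order is g – ts – p.
Crossovers in the ts–p interval produce the single-crossover classes TS P G and ts p g (104 + 85 = 189) plus the double crossovers (18).
RF(ts–p) = (189 + 18) / 1074 = 207/1074 = 0.1927 → 19.3 m.u.

19.3 m.u.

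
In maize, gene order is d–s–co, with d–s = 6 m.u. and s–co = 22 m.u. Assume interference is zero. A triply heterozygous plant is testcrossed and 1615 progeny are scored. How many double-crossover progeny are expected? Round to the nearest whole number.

21

Map distances give recombination frequencies of 0.060 and 0.220 for the two intervals.
With no interference, expected double-crossover frequency = 0.060 × 0.220 = 0.01320.
Expected number = 0.01320 × 1615 = 21.32 ≈ 21.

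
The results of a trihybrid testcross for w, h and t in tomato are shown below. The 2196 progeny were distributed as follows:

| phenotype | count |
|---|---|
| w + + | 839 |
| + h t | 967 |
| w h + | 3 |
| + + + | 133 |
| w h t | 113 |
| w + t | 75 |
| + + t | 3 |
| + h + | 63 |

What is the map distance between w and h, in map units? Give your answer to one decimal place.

11.5 map units

The two most frequent reciprocal classes, + h t and w + +, are the parental types, so the F1 was + h t / w + +.
The two rarest classes, + + t and w h +, are the double crossovers. Comparing them with the parentals, only the h allele has switched, so h is the middle locus and the order is t – h – w.
Crossovers in the h–w interval produce the single-crossover classes w h t and + + + (113 + 133 = 246) plus the double crossovers (6).
RF(h–w) = (246 + 6) / 2196 = 252/2196 = 0.1148 → 11.5 map units.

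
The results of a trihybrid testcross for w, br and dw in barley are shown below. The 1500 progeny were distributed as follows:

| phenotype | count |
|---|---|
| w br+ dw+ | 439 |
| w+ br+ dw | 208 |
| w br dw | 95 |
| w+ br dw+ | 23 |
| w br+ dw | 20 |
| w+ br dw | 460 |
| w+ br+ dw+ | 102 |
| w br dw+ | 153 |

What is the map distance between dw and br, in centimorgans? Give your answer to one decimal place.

26.9 centimorgans

The two most frequent reciprocal classes, w+ br dw and w br+ dw+, are the parental types, so the F1 was w+ br dw / w br+ dw+.
The two rarest classes, w+ br dw+ and w br+ dw, are the double crossovers. Comparing them with the parentals, only the dw allele has switched, so dw is the middle locus and the order is br – dw – w.
Crossovers in the br–dw interval produce the single-crossover classes w+ br+ dw and w br dw+ (208 + 153 = 361) plus the double crossovers (43).
RF(br–dw) = (361 + 43) / 1500 = 404/1500 = 0.2693 → 26.9 centimorgans.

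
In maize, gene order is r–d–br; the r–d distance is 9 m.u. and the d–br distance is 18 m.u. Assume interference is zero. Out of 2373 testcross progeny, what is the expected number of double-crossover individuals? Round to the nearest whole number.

Map distances give recombination frequencies of 0.090 and 0.180 for the two intervals.
With no interference, expected double-crossover frequency = 0.090 × 0.180 = 0.01620.
Expected number = 0.01620 × 2373 = 38.44 ≈ 38.

38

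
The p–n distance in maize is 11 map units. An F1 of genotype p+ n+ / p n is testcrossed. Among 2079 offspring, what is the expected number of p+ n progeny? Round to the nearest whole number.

114

A map distance of 11 map units corresponds to a recombination frequency of 0.110.
The F1 is p+ n+ / p n, so p+ n is a recombinant gamete class with expected frequency r/2 = 0.110/2 = 0.0550.
Expected number = 0.0550 × 2079 = 114.34 ≈ 114.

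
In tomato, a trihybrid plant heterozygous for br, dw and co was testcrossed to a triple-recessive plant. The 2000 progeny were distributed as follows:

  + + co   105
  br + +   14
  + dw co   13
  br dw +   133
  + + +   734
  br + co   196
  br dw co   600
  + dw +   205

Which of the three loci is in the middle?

br

The two most frequent reciprocal classes, br dw co and + + +, are the parental types, so the F1 was br dw co / + + +.
The two rarest classes, + dw co and br + +, are the double crossovers. Comparing them with the parentals, only the br allele has switched, so br is the middle locus and the order is dw – br – co.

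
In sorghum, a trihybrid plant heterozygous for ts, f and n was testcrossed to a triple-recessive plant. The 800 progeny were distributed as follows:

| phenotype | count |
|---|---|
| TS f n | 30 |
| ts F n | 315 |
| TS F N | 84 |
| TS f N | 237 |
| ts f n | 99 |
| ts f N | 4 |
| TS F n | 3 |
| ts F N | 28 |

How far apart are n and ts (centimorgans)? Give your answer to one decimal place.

8.1 centimorgans

The two most frequent reciprocal classes, ts F n and TS f N, are the parental types, so the F1 was ts F n / TS f N.
The two rarest classes, TS F n and ts f N, are the double crossovers. Comparing them with the parentals, only the ts allele has switched, so ts is the middle locus and the order is f – ts – n.
Crossovers in the ts–n interval produce the single-crossover classes ts F N and TS f n (28 + 30 = 58) plus the double crossovers (7).
RF(ts–n) = (58 + 7) / 800 = 65/800 = 0.0813 → 8.1 centimorgans.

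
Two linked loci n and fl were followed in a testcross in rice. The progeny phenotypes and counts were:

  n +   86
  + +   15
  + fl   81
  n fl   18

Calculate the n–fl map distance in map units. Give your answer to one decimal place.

16.5 map units

The two most frequent classes, + fl (81) and n + (86), are the parental types, so the F1 was + fl / n +.
The recombinant classes are + + and n fl: 15 + 18 = 33.
Recombination frequency = 33/200 = 0.1650 ≈ 16.5%, i.e. 16.5 map units.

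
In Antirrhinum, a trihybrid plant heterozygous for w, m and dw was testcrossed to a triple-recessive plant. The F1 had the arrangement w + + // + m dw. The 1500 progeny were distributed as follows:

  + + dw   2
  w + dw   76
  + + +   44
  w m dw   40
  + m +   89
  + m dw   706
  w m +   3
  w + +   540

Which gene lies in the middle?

The two rarest classes, w m + and + + dw, are the double crossovers. Comparing them with the parentals, only the m allele has switched, so m is the middle locus and the order is dw – m – w.

m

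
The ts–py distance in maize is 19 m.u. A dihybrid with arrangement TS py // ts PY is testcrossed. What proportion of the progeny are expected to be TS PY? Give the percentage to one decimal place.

9.5%

A map distance of 19 m.u. corresponds to a recombination frequency of 0.190.
The F1 is TS py / ts PY, so TS PY is a recombinant gamete class with expected frequency r/2 = 0.190/2 = 0.0950.
That is 0.0950 = 9.5% of the progeny.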